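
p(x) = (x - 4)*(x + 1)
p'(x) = 2*x - 3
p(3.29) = -3.05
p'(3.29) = 3.58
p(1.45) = -6.25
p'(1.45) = -0.10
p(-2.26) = 7.89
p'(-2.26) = -7.52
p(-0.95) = -0.25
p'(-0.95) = -4.90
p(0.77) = -5.72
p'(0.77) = -1.46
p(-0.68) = -1.50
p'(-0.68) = -4.36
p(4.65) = 3.67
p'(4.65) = 6.30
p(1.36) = -6.23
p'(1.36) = -0.28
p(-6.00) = 50.00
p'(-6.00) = -15.00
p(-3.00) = 14.00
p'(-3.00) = -9.00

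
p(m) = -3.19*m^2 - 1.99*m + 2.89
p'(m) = -6.38*m - 1.99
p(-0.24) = 3.18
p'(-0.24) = -0.46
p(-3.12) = -21.95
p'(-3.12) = 17.92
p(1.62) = -8.71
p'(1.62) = -12.33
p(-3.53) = -29.84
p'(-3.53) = 20.53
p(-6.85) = -133.16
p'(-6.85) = 41.71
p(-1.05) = 1.46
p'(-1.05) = 4.71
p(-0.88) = 2.17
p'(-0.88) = 3.62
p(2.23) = -17.41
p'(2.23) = -16.22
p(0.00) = 2.89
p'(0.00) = -1.99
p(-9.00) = -237.59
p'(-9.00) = 55.43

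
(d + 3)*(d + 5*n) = d^2 + 5*d*n + 3*d + 15*n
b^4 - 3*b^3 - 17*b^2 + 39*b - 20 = (b - 5)*(b - 1)^2*(b + 4)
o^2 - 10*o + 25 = (o - 5)^2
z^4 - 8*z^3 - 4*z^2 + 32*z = z*(z - 8)*(z - 2)*(z + 2)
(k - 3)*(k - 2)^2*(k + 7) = k^4 - 33*k^2 + 100*k - 84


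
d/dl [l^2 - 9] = 2*l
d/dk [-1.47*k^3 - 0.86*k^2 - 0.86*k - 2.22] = -4.41*k^2 - 1.72*k - 0.86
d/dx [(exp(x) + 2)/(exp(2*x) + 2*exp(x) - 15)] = (-2*(exp(x) + 1)*(exp(x) + 2) + exp(2*x) + 2*exp(x) - 15)*exp(x)/(exp(2*x) + 2*exp(x) - 15)^2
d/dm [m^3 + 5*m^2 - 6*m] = 3*m^2 + 10*m - 6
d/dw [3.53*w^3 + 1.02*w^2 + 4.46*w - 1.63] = 10.59*w^2 + 2.04*w + 4.46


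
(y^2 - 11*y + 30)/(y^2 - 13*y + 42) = (y - 5)/(y - 7)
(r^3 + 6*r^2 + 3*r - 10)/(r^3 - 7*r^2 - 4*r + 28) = (r^2 + 4*r - 5)/(r^2 - 9*r + 14)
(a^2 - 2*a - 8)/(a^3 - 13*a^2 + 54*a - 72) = (a + 2)/(a^2 - 9*a + 18)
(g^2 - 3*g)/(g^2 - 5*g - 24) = g*(3 - g)/(-g^2 + 5*g + 24)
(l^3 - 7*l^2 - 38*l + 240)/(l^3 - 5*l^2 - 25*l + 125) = (l^2 - 2*l - 48)/(l^2 - 25)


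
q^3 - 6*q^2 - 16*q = q*(q - 8)*(q + 2)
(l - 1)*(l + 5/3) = l^2 + 2*l/3 - 5/3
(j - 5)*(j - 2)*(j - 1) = j^3 - 8*j^2 + 17*j - 10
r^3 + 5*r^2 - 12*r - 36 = (r - 3)*(r + 2)*(r + 6)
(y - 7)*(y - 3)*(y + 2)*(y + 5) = y^4 - 3*y^3 - 39*y^2 + 47*y + 210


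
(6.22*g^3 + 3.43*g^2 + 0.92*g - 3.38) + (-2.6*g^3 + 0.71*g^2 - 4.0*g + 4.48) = 3.62*g^3 + 4.14*g^2 - 3.08*g + 1.1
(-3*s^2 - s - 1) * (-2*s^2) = 6*s^4 + 2*s^3 + 2*s^2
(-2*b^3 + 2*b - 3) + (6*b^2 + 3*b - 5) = -2*b^3 + 6*b^2 + 5*b - 8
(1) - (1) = 0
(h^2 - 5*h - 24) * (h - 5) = h^3 - 10*h^2 + h + 120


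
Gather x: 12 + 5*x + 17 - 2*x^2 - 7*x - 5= -2*x^2 - 2*x + 24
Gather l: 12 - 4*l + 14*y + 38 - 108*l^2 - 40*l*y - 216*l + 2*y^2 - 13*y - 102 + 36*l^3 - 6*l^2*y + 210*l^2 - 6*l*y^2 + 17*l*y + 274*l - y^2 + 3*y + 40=36*l^3 + l^2*(102 - 6*y) + l*(-6*y^2 - 23*y + 54) + y^2 + 4*y - 12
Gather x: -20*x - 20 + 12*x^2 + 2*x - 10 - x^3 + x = -x^3 + 12*x^2 - 17*x - 30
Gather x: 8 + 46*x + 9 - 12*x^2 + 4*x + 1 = -12*x^2 + 50*x + 18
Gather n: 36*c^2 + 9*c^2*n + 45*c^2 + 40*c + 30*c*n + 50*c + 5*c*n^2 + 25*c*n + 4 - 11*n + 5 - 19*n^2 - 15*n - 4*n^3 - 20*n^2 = 81*c^2 + 90*c - 4*n^3 + n^2*(5*c - 39) + n*(9*c^2 + 55*c - 26) + 9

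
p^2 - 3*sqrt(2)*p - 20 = (p - 5*sqrt(2))*(p + 2*sqrt(2))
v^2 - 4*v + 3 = (v - 3)*(v - 1)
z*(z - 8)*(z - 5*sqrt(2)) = z^3 - 8*z^2 - 5*sqrt(2)*z^2 + 40*sqrt(2)*z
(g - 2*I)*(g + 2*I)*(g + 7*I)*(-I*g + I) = -I*g^4 + 7*g^3 + I*g^3 - 7*g^2 - 4*I*g^2 + 28*g + 4*I*g - 28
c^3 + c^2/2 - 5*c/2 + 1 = (c - 1)*(c - 1/2)*(c + 2)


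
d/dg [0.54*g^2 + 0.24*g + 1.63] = 1.08*g + 0.24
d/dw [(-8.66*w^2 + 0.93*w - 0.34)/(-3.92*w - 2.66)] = (33.9472*w^2 + 46.0712*w - 3.8066)/(15.3664*w^2 + 20.8544*w + 7.0756)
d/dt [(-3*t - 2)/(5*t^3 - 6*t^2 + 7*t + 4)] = 2*(15*t^3 + 6*t^2 - 12*t + 1)/(25*t^6 - 60*t^5 + 106*t^4 - 44*t^3 + t^2 + 56*t + 16)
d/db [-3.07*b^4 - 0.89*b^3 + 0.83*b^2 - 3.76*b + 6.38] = -12.28*b^3 - 2.67*b^2 + 1.66*b - 3.76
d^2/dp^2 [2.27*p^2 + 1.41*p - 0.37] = 4.54000000000000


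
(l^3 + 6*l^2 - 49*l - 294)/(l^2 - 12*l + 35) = (l^2 + 13*l + 42)/(l - 5)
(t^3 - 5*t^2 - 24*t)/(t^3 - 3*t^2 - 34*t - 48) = t/(t + 2)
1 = 1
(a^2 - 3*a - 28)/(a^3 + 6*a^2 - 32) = (a - 7)/(a^2 + 2*a - 8)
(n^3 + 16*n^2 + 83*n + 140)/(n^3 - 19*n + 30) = (n^2 + 11*n + 28)/(n^2 - 5*n + 6)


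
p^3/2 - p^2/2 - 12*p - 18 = (p/2 + 1)*(p - 6)*(p + 3)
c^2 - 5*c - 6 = (c - 6)*(c + 1)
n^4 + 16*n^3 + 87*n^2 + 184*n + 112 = (n + 1)*(n + 4)^2*(n + 7)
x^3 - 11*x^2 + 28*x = x*(x - 7)*(x - 4)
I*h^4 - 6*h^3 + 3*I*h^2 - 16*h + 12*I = (h - I)*(h + 2*I)*(h + 6*I)*(I*h + 1)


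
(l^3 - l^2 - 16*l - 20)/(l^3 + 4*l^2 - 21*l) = (l^3 - l^2 - 16*l - 20)/(l*(l^2 + 4*l - 21))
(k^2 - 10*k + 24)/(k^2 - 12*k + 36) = (k - 4)/(k - 6)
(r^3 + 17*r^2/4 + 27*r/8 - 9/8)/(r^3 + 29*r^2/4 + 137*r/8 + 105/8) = (8*r^2 + 10*r - 3)/(8*r^2 + 34*r + 35)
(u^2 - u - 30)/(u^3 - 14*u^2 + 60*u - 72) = (u + 5)/(u^2 - 8*u + 12)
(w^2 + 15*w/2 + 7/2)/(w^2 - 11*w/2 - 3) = (w + 7)/(w - 6)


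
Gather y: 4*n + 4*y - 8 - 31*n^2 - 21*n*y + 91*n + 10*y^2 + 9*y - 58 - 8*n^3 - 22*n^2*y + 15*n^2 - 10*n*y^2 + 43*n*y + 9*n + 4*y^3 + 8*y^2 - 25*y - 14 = -8*n^3 - 16*n^2 + 104*n + 4*y^3 + y^2*(18 - 10*n) + y*(-22*n^2 + 22*n - 12) - 80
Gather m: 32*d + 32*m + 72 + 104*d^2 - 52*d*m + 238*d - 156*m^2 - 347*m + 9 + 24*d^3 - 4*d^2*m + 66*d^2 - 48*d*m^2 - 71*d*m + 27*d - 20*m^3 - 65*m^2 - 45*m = 24*d^3 + 170*d^2 + 297*d - 20*m^3 + m^2*(-48*d - 221) + m*(-4*d^2 - 123*d - 360) + 81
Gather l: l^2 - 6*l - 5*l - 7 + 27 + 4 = l^2 - 11*l + 24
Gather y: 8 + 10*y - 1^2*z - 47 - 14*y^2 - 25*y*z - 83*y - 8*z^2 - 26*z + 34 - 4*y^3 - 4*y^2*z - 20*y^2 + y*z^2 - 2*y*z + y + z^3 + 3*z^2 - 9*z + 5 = -4*y^3 + y^2*(-4*z - 34) + y*(z^2 - 27*z - 72) + z^3 - 5*z^2 - 36*z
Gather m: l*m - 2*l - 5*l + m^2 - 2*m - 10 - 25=-7*l + m^2 + m*(l - 2) - 35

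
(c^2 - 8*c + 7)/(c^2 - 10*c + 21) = (c - 1)/(c - 3)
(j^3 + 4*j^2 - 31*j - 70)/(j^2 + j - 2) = (j^2 + 2*j - 35)/(j - 1)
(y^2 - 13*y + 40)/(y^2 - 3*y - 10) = (y - 8)/(y + 2)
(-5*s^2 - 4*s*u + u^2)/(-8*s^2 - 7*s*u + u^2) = (5*s - u)/(8*s - u)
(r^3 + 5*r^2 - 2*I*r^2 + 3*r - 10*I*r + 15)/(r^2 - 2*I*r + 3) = r + 5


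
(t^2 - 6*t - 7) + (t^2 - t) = 2*t^2 - 7*t - 7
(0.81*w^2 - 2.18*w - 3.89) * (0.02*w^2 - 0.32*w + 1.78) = 0.0162*w^4 - 0.3028*w^3 + 2.0616*w^2 - 2.6356*w - 6.9242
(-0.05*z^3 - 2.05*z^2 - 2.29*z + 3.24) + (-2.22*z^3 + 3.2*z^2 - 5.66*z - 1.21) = -2.27*z^3 + 1.15*z^2 - 7.95*z + 2.03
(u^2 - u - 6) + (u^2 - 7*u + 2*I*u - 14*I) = 2*u^2 - 8*u + 2*I*u - 6 - 14*I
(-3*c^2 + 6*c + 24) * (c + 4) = -3*c^3 - 6*c^2 + 48*c + 96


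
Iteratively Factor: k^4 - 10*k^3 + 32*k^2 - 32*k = (k - 4)*(k^3 - 6*k^2 + 8*k) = k*(k - 4)*(k^2 - 6*k + 8) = k*(k - 4)*(k - 2)*(k - 4)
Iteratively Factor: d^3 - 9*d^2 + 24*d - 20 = (d - 5)*(d^2 - 4*d + 4) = (d - 5)*(d - 2)*(d - 2)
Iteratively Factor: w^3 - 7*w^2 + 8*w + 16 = (w + 1)*(w^2 - 8*w + 16) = (w - 4)*(w + 1)*(w - 4)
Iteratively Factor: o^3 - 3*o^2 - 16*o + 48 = (o - 4)*(o^2 + o - 12) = (o - 4)*(o + 4)*(o - 3)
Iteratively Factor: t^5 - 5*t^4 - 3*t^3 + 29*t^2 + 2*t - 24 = (t - 1)*(t^4 - 4*t^3 - 7*t^2 + 22*t + 24) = (t - 3)*(t - 1)*(t^3 - t^2 - 10*t - 8) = (t - 3)*(t - 1)*(t + 2)*(t^2 - 3*t - 4) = (t - 4)*(t - 3)*(t - 1)*(t + 2)*(t + 1)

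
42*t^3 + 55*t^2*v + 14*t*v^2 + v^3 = (t + v)*(6*t + v)*(7*t + v)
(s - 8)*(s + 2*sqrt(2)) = s^2 - 8*s + 2*sqrt(2)*s - 16*sqrt(2)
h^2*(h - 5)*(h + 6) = h^4 + h^3 - 30*h^2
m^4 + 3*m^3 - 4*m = m*(m - 1)*(m + 2)^2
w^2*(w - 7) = w^3 - 7*w^2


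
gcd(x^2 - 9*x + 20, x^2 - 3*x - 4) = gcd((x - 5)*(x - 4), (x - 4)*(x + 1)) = x - 4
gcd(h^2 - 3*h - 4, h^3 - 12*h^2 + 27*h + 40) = h + 1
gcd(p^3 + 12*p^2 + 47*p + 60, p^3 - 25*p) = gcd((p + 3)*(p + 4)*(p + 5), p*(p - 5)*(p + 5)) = p + 5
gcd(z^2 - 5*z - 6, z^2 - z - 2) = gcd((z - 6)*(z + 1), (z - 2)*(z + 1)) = z + 1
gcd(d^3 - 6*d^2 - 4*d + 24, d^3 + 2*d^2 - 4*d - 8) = d^2 - 4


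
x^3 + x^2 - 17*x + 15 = (x - 3)*(x - 1)*(x + 5)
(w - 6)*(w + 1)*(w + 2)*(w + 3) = w^4 - 25*w^2 - 60*w - 36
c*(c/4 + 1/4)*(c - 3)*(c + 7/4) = c^4/4 - c^3/16 - 13*c^2/8 - 21*c/16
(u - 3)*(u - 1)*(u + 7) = u^3 + 3*u^2 - 25*u + 21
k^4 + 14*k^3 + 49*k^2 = k^2*(k + 7)^2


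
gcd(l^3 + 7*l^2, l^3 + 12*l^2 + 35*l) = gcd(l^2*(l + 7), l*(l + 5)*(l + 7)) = l^2 + 7*l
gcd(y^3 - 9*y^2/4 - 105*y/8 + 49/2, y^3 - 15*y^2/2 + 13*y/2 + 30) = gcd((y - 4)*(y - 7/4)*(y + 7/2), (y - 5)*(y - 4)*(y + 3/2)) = y - 4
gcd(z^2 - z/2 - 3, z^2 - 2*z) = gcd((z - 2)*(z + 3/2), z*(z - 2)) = z - 2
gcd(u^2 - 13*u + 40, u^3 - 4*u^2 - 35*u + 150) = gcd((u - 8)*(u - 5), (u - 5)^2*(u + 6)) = u - 5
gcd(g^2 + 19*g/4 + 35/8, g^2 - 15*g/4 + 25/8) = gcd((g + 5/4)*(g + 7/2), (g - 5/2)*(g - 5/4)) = 1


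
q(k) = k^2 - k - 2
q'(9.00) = 17.00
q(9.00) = 70.00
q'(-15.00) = -31.00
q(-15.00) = 238.00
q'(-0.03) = -1.06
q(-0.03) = -1.97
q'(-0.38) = -1.76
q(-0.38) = -1.48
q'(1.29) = 1.58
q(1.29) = -1.63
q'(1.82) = 2.64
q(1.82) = -0.51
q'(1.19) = 1.38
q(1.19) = -1.77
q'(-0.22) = -1.44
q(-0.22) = -1.73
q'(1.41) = 1.82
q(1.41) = -1.42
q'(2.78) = 4.56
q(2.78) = 2.95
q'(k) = 2*k - 1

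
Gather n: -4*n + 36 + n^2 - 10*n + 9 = n^2 - 14*n + 45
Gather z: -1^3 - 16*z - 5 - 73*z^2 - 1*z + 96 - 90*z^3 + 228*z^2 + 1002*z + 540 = -90*z^3 + 155*z^2 + 985*z + 630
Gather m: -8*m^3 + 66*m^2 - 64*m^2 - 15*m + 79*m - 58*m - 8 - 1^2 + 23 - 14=-8*m^3 + 2*m^2 + 6*m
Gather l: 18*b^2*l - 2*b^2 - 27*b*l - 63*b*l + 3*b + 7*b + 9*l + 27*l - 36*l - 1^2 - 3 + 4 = -2*b^2 + 10*b + l*(18*b^2 - 90*b)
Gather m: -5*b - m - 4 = -5*b - m - 4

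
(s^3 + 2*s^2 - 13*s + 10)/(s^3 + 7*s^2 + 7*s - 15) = (s - 2)/(s + 3)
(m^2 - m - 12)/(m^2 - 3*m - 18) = (m - 4)/(m - 6)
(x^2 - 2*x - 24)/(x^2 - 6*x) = (x + 4)/x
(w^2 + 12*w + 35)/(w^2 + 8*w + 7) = (w + 5)/(w + 1)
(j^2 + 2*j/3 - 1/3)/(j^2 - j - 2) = (j - 1/3)/(j - 2)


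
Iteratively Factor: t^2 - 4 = (t + 2)*(t - 2)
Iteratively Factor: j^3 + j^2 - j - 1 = (j - 1)*(j^2 + 2*j + 1) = (j - 1)*(j + 1)*(j + 1)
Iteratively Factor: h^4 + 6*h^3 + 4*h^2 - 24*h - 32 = (h + 4)*(h^3 + 2*h^2 - 4*h - 8) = (h - 2)*(h + 4)*(h^2 + 4*h + 4) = (h - 2)*(h + 2)*(h + 4)*(h + 2)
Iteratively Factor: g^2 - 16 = (g + 4)*(g - 4)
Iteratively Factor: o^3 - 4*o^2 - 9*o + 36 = (o - 3)*(o^2 - o - 12) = (o - 3)*(o + 3)*(o - 4)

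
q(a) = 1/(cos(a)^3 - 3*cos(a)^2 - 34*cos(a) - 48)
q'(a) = (3*sin(a)*cos(a)^2 - 6*sin(a)*cos(a) - 34*sin(a))/(cos(a)^3 - 3*cos(a)^2 - 34*cos(a) - 48)^2 = (3*cos(a)^2 - 6*cos(a) - 34)*sin(a)/((cos(a) - 8)^2*(cos(a) + 2)^2*(cos(a) + 3)^2)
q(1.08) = -0.02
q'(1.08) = -0.01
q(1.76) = -0.02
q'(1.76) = -0.02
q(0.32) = -0.01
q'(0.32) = -0.00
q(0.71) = -0.01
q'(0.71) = -0.00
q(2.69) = -0.05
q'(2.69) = -0.03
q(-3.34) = -0.05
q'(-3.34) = -0.01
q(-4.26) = -0.03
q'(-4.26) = -0.02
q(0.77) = -0.01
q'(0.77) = -0.00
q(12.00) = -0.01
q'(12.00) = 0.00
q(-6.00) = -0.01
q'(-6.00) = 0.00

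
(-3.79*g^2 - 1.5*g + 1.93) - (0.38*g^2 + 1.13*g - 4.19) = -4.17*g^2 - 2.63*g + 6.12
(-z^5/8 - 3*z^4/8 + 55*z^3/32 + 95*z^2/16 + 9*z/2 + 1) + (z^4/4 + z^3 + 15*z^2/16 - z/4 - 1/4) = -z^5/8 - z^4/8 + 87*z^3/32 + 55*z^2/8 + 17*z/4 + 3/4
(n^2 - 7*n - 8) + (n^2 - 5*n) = 2*n^2 - 12*n - 8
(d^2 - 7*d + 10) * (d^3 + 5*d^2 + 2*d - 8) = d^5 - 2*d^4 - 23*d^3 + 28*d^2 + 76*d - 80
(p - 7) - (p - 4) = -3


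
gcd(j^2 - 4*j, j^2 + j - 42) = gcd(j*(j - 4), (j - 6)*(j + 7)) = 1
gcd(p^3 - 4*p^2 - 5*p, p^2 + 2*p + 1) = p + 1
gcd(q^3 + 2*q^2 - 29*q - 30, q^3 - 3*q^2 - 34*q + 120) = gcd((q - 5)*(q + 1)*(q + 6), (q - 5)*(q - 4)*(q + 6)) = q^2 + q - 30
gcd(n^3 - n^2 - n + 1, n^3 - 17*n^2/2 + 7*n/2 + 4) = n - 1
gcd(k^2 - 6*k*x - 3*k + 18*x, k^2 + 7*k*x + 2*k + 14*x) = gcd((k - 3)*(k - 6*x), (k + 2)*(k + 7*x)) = 1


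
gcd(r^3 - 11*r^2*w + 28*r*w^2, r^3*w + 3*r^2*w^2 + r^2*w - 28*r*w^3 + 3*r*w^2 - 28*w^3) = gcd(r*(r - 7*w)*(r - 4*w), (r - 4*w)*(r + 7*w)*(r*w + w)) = r - 4*w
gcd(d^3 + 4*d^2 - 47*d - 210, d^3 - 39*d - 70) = d^2 - 2*d - 35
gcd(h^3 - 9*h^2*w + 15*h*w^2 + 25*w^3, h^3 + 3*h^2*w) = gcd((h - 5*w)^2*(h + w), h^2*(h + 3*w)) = 1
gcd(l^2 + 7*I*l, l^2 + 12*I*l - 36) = 1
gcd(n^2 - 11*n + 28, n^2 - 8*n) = 1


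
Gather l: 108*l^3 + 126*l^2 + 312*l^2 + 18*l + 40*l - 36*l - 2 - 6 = 108*l^3 + 438*l^2 + 22*l - 8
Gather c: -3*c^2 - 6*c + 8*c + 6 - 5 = -3*c^2 + 2*c + 1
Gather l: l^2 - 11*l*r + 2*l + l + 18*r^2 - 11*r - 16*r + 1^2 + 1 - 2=l^2 + l*(3 - 11*r) + 18*r^2 - 27*r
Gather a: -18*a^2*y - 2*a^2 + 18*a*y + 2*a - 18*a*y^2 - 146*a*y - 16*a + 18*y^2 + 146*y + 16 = a^2*(-18*y - 2) + a*(-18*y^2 - 128*y - 14) + 18*y^2 + 146*y + 16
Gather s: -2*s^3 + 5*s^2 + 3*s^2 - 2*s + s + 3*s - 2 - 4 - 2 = -2*s^3 + 8*s^2 + 2*s - 8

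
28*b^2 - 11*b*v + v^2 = (-7*b + v)*(-4*b + v)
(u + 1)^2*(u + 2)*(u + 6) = u^4 + 10*u^3 + 29*u^2 + 32*u + 12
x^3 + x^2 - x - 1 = (x - 1)*(x + 1)^2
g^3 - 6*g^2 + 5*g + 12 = (g - 4)*(g - 3)*(g + 1)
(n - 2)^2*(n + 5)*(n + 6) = n^4 + 7*n^3 - 10*n^2 - 76*n + 120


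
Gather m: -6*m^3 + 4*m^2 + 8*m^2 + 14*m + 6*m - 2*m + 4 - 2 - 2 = -6*m^3 + 12*m^2 + 18*m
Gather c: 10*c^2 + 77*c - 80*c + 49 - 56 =10*c^2 - 3*c - 7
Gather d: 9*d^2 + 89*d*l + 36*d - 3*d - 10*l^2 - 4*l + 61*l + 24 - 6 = 9*d^2 + d*(89*l + 33) - 10*l^2 + 57*l + 18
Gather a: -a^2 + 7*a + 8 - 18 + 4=-a^2 + 7*a - 6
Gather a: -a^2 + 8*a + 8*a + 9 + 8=-a^2 + 16*a + 17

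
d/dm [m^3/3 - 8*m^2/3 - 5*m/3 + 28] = m^2 - 16*m/3 - 5/3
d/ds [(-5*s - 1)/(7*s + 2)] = -3/(7*s + 2)^2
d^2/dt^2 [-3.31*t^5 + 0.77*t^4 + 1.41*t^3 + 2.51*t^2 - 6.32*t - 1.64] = -66.2*t^3 + 9.24*t^2 + 8.46*t + 5.02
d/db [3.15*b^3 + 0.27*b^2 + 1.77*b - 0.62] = 9.45*b^2 + 0.54*b + 1.77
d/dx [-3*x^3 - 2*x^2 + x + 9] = -9*x^2 - 4*x + 1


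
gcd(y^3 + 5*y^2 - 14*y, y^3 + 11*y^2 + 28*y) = y^2 + 7*y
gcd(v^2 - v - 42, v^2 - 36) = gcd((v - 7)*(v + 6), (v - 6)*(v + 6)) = v + 6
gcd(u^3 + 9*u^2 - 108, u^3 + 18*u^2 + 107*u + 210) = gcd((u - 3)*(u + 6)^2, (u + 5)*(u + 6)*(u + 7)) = u + 6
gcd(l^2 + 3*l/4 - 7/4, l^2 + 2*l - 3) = l - 1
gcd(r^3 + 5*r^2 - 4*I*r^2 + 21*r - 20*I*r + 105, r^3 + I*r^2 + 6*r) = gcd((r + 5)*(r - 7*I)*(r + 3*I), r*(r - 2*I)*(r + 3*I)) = r + 3*I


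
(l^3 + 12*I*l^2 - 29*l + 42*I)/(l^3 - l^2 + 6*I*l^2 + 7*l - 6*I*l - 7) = (l + 6*I)/(l - 1)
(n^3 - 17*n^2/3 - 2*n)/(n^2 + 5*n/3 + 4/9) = 3*n*(n - 6)/(3*n + 4)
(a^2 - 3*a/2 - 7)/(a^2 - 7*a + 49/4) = 2*(a + 2)/(2*a - 7)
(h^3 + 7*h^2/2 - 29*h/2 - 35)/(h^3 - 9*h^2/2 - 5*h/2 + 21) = (h + 5)/(h - 3)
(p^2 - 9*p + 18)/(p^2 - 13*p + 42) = (p - 3)/(p - 7)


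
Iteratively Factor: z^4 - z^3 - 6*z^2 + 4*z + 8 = (z - 2)*(z^3 + z^2 - 4*z - 4) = (z - 2)*(z + 2)*(z^2 - z - 2) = (z - 2)^2*(z + 2)*(z + 1)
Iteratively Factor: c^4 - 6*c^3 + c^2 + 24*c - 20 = (c - 5)*(c^3 - c^2 - 4*c + 4) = (c - 5)*(c - 1)*(c^2 - 4) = (c - 5)*(c - 2)*(c - 1)*(c + 2)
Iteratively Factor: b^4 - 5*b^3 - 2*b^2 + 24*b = (b)*(b^3 - 5*b^2 - 2*b + 24) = b*(b - 3)*(b^2 - 2*b - 8) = b*(b - 3)*(b + 2)*(b - 4)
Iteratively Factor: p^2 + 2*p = (p)*(p + 2)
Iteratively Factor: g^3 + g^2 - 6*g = (g)*(g^2 + g - 6) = g*(g + 3)*(g - 2)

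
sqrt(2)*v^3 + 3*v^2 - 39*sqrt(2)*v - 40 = (v - 4*sqrt(2))*(v + 5*sqrt(2))*(sqrt(2)*v + 1)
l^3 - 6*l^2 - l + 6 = (l - 6)*(l - 1)*(l + 1)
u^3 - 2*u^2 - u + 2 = (u - 2)*(u - 1)*(u + 1)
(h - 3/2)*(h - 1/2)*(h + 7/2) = h^3 + 3*h^2/2 - 25*h/4 + 21/8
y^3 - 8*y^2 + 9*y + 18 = (y - 6)*(y - 3)*(y + 1)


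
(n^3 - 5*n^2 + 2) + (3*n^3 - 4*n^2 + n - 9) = 4*n^3 - 9*n^2 + n - 7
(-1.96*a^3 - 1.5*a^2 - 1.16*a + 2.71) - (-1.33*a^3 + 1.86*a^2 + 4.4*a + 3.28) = -0.63*a^3 - 3.36*a^2 - 5.56*a - 0.57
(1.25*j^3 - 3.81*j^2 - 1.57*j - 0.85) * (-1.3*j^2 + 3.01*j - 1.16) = -1.625*j^5 + 8.7155*j^4 - 10.8771*j^3 + 0.7989*j^2 - 0.7373*j + 0.986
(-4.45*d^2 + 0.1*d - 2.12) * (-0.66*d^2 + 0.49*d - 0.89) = 2.937*d^4 - 2.2465*d^3 + 5.4087*d^2 - 1.1278*d + 1.8868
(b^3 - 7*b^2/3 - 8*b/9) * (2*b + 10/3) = 2*b^4 - 4*b^3/3 - 86*b^2/9 - 80*b/27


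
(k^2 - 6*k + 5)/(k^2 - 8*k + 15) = (k - 1)/(k - 3)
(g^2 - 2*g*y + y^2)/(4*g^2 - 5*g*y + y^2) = (-g + y)/(-4*g + y)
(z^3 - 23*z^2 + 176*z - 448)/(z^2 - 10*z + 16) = (z^2 - 15*z + 56)/(z - 2)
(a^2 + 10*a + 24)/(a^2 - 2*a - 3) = (a^2 + 10*a + 24)/(a^2 - 2*a - 3)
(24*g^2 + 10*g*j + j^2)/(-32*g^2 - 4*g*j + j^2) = (-6*g - j)/(8*g - j)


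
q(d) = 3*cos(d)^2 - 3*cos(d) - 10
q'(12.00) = 1.11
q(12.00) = -10.40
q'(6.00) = 0.77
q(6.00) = -10.11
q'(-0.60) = 1.10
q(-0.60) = -10.43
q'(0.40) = -0.98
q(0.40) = -10.22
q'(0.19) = -0.55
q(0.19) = -10.05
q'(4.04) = -5.27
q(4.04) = -6.97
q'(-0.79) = 0.87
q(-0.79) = -10.63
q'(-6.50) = 0.62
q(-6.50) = -10.07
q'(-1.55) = -2.87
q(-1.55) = -10.06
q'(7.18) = -0.58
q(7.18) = -10.70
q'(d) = -6*sin(d)*cos(d) + 3*sin(d)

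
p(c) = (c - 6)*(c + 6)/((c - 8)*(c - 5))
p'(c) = (c - 6)/((c - 8)*(c - 5)) - (c - 6)*(c + 6)/((c - 8)*(c - 5)^2) + (c + 6)/((c - 8)*(c - 5)) - (c - 6)*(c + 6)/((c - 8)^2*(c - 5)) = (-13*c^2 + 152*c - 468)/(c^4 - 26*c^3 + 249*c^2 - 1040*c + 1600)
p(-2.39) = -0.39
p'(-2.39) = -0.15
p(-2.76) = -0.34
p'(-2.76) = -0.14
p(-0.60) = -0.74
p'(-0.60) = -0.24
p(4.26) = -6.45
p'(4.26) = -7.36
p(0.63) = -1.11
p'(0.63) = -0.36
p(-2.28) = -0.41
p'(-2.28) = -0.16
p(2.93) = -2.61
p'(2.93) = -1.22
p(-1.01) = -0.65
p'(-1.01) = -0.22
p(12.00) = 3.86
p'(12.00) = -0.66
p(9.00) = 11.25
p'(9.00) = -9.56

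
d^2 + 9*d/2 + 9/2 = (d + 3/2)*(d + 3)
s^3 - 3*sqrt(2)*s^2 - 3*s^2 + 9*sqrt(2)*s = s*(s - 3)*(s - 3*sqrt(2))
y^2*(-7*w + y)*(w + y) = -7*w^2*y^2 - 6*w*y^3 + y^4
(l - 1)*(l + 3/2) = l^2 + l/2 - 3/2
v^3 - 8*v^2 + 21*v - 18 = (v - 3)^2*(v - 2)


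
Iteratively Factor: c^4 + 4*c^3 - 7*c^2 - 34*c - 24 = (c + 2)*(c^3 + 2*c^2 - 11*c - 12) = (c + 1)*(c + 2)*(c^2 + c - 12) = (c + 1)*(c + 2)*(c + 4)*(c - 3)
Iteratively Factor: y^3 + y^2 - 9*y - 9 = (y + 1)*(y^2 - 9) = (y - 3)*(y + 1)*(y + 3)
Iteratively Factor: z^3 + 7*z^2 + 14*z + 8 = (z + 4)*(z^2 + 3*z + 2) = (z + 1)*(z + 4)*(z + 2)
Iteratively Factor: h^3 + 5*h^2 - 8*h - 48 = (h + 4)*(h^2 + h - 12) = (h - 3)*(h + 4)*(h + 4)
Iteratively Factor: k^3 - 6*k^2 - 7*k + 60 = (k - 5)*(k^2 - k - 12) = (k - 5)*(k + 3)*(k - 4)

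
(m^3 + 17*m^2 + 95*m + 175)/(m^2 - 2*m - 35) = (m^2 + 12*m + 35)/(m - 7)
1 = 1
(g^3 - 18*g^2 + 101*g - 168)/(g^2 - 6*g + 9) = (g^2 - 15*g + 56)/(g - 3)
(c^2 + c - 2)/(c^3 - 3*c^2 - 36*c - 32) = (-c^2 - c + 2)/(-c^3 + 3*c^2 + 36*c + 32)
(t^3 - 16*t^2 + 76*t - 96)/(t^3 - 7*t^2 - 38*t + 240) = (t^2 - 8*t + 12)/(t^2 + t - 30)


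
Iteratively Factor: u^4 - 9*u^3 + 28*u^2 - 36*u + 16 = (u - 2)*(u^3 - 7*u^2 + 14*u - 8) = (u - 2)^2*(u^2 - 5*u + 4) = (u - 2)^2*(u - 1)*(u - 4)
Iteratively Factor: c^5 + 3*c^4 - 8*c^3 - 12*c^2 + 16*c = (c + 2)*(c^4 + c^3 - 10*c^2 + 8*c) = (c - 2)*(c + 2)*(c^3 + 3*c^2 - 4*c) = (c - 2)*(c + 2)*(c + 4)*(c^2 - c) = (c - 2)*(c - 1)*(c + 2)*(c + 4)*(c)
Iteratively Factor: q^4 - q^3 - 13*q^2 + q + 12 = (q - 1)*(q^3 - 13*q - 12) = (q - 1)*(q + 1)*(q^2 - q - 12) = (q - 1)*(q + 1)*(q + 3)*(q - 4)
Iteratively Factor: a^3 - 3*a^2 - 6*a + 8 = (a - 4)*(a^2 + a - 2) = (a - 4)*(a - 1)*(a + 2)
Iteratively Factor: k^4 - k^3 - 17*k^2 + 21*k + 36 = (k + 4)*(k^3 - 5*k^2 + 3*k + 9) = (k - 3)*(k + 4)*(k^2 - 2*k - 3) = (k - 3)*(k + 1)*(k + 4)*(k - 3)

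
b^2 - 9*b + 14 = (b - 7)*(b - 2)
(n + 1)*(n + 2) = n^2 + 3*n + 2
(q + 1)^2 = q^2 + 2*q + 1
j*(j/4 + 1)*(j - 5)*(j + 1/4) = j^4/4 - 3*j^3/16 - 81*j^2/16 - 5*j/4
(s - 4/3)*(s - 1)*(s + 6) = s^3 + 11*s^2/3 - 38*s/3 + 8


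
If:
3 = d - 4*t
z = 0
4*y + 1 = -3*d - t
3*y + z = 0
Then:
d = -1/13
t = -10/13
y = 0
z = 0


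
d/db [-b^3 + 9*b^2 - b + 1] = -3*b^2 + 18*b - 1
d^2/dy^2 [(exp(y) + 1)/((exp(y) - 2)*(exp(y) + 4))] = (exp(4*y) + 2*exp(3*y) + 54*exp(2*y) + 52*exp(y) + 80)*exp(y)/(exp(6*y) + 6*exp(5*y) - 12*exp(4*y) - 88*exp(3*y) + 96*exp(2*y) + 384*exp(y) - 512)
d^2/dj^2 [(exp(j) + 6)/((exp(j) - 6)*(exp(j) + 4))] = (exp(4*j) + 26*exp(3*j) + 108*exp(2*j) + 552*exp(j) + 288)*exp(j)/(exp(6*j) - 6*exp(5*j) - 60*exp(4*j) + 280*exp(3*j) + 1440*exp(2*j) - 3456*exp(j) - 13824)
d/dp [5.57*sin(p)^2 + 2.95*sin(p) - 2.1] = (11.14*sin(p) + 2.95)*cos(p)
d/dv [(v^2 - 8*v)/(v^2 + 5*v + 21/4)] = 8*(26*v^2 + 21*v - 84)/(16*v^4 + 160*v^3 + 568*v^2 + 840*v + 441)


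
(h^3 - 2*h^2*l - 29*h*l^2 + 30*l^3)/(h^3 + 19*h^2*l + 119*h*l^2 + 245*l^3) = (h^2 - 7*h*l + 6*l^2)/(h^2 + 14*h*l + 49*l^2)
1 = 1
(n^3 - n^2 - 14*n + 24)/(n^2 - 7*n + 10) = (n^2 + n - 12)/(n - 5)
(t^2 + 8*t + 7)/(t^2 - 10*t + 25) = (t^2 + 8*t + 7)/(t^2 - 10*t + 25)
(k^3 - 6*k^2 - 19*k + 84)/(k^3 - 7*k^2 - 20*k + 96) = (k - 7)/(k - 8)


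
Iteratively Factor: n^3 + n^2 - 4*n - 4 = (n - 2)*(n^2 + 3*n + 2) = (n - 2)*(n + 2)*(n + 1)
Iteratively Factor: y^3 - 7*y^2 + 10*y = (y - 5)*(y^2 - 2*y) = y*(y - 5)*(y - 2)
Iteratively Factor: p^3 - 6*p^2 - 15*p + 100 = (p - 5)*(p^2 - p - 20) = (p - 5)^2*(p + 4)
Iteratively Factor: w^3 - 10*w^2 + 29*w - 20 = (w - 1)*(w^2 - 9*w + 20) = (w - 5)*(w - 1)*(w - 4)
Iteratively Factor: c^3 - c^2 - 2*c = (c + 1)*(c^2 - 2*c) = (c - 2)*(c + 1)*(c)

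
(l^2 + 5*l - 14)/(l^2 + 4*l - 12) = (l + 7)/(l + 6)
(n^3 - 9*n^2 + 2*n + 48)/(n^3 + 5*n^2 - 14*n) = (n^3 - 9*n^2 + 2*n + 48)/(n*(n^2 + 5*n - 14))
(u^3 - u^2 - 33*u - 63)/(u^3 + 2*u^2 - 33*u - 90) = (u^2 - 4*u - 21)/(u^2 - u - 30)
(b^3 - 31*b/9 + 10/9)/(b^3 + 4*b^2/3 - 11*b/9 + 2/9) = (3*b - 5)/(3*b - 1)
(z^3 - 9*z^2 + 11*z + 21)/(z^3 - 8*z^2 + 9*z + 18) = (z - 7)/(z - 6)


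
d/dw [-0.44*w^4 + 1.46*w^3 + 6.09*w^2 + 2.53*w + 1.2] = -1.76*w^3 + 4.38*w^2 + 12.18*w + 2.53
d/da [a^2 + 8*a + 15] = 2*a + 8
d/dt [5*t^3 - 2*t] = 15*t^2 - 2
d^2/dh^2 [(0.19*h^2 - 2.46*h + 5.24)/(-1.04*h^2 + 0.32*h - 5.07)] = (5.195008*h^3 - 27.994512*h^2 - 67.363296*h + 52.400138)/(1.124864*h^6 - 1.038336*h^5 + 16.770624*h^4 - 10.156544*h^3 + 81.756792*h^2 - 24.676704*h + 130.323843)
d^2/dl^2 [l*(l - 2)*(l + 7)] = 6*l + 10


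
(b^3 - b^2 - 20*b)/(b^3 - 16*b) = (b - 5)/(b - 4)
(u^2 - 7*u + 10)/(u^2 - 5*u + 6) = (u - 5)/(u - 3)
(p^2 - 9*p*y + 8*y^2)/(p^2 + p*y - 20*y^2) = (p^2 - 9*p*y + 8*y^2)/(p^2 + p*y - 20*y^2)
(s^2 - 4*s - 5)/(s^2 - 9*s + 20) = (s + 1)/(s - 4)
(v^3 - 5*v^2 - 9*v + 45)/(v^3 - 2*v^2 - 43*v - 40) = (-v^3 + 5*v^2 + 9*v - 45)/(-v^3 + 2*v^2 + 43*v + 40)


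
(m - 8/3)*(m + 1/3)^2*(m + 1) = m^4 - m^3 - 11*m^2/3 - 53*m/27 - 8/27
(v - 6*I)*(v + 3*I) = v^2 - 3*I*v + 18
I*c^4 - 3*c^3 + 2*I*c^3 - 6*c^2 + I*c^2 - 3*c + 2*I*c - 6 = (c + 2)*(c + I)*(c + 3*I)*(I*c + 1)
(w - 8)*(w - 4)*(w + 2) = w^3 - 10*w^2 + 8*w + 64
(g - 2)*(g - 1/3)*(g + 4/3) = g^3 - g^2 - 22*g/9 + 8/9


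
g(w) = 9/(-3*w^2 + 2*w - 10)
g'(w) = 9*(6*w - 2)/(-3*w^2 + 2*w - 10)^2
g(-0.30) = -0.83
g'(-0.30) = -0.29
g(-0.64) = -0.72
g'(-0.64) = -0.34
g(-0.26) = -0.84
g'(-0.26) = -0.28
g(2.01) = -0.50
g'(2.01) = 0.28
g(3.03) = -0.29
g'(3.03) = 0.15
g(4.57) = -0.14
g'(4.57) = 0.06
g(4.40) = -0.15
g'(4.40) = 0.06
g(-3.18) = -0.19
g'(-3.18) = -0.09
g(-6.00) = -0.07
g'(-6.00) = -0.02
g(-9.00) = -0.03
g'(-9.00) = -0.00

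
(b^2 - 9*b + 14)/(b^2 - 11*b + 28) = (b - 2)/(b - 4)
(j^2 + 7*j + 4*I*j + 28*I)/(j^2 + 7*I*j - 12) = (j + 7)/(j + 3*I)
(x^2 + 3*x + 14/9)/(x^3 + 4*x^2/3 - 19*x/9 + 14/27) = 3*(3*x + 2)/(9*x^2 - 9*x + 2)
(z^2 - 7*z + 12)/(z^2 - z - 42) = (-z^2 + 7*z - 12)/(-z^2 + z + 42)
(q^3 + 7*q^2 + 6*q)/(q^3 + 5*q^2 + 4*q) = (q + 6)/(q + 4)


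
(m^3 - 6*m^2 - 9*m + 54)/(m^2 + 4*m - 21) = (m^2 - 3*m - 18)/(m + 7)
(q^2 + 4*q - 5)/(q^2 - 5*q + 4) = (q + 5)/(q - 4)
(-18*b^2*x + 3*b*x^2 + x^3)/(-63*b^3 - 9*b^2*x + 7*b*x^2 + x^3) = x*(6*b + x)/(21*b^2 + 10*b*x + x^2)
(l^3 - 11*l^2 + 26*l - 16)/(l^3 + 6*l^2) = (l^3 - 11*l^2 + 26*l - 16)/(l^2*(l + 6))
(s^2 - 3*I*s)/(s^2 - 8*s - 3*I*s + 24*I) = s/(s - 8)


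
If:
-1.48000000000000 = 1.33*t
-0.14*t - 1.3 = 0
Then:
No Solution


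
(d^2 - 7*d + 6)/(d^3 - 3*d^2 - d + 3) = (d - 6)/(d^2 - 2*d - 3)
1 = 1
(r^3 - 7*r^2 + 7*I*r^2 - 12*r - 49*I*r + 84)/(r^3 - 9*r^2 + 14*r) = (r^2 + 7*I*r - 12)/(r*(r - 2))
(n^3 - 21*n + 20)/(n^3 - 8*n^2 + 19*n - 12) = (n + 5)/(n - 3)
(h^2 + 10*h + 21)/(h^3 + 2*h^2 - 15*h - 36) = (h + 7)/(h^2 - h - 12)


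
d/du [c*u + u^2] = c + 2*u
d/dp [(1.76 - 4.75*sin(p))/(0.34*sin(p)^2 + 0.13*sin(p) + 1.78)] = (1.615*sin(p)^2 - 1.1968*sin(p) - 8.6838)*cos(p)/(0.1156*sin(p)^4 + 0.0884*sin(p)^3 + 1.2273*sin(p)^2 + 0.4628*sin(p) + 3.1684)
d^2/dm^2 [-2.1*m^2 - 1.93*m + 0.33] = -4.20000000000000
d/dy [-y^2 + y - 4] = 1 - 2*y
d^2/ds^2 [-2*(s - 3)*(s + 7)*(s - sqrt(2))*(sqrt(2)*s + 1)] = -24*sqrt(2)*s^2 - 48*sqrt(2)*s + 12*s + 16 + 88*sqrt(2)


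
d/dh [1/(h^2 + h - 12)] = (-2*h - 1)/(h^2 + h - 12)^2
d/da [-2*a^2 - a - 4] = -4*a - 1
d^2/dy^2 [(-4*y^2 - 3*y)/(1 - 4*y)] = 32/(64*y^3 - 48*y^2 + 12*y - 1)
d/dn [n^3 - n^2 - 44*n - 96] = 3*n^2 - 2*n - 44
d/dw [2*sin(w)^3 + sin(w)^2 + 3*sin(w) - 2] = (6*sin(w)^2 + 2*sin(w) + 3)*cos(w)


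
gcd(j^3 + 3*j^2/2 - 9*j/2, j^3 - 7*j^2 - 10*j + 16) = 1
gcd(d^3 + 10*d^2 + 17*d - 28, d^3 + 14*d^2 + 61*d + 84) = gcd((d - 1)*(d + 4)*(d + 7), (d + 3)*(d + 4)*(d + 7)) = d^2 + 11*d + 28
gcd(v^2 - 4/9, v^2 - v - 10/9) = v + 2/3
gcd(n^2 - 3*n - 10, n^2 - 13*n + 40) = n - 5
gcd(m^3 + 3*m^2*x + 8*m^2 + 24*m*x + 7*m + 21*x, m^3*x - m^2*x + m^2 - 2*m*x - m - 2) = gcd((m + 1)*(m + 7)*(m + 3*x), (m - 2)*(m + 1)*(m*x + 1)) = m + 1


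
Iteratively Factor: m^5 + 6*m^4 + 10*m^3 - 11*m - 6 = (m + 2)*(m^4 + 4*m^3 + 2*m^2 - 4*m - 3) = (m + 1)*(m + 2)*(m^3 + 3*m^2 - m - 3) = (m - 1)*(m + 1)*(m + 2)*(m^2 + 4*m + 3) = (m - 1)*(m + 1)*(m + 2)*(m + 3)*(m + 1)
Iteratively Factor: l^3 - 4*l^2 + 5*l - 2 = (l - 1)*(l^2 - 3*l + 2) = (l - 1)^2*(l - 2)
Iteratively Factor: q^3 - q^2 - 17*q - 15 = (q + 3)*(q^2 - 4*q - 5) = (q - 5)*(q + 3)*(q + 1)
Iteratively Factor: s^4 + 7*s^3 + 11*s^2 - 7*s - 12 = (s + 3)*(s^3 + 4*s^2 - s - 4) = (s + 1)*(s + 3)*(s^2 + 3*s - 4) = (s - 1)*(s + 1)*(s + 3)*(s + 4)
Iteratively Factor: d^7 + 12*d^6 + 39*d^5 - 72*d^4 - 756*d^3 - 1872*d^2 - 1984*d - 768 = (d + 3)*(d^6 + 9*d^5 + 12*d^4 - 108*d^3 - 432*d^2 - 576*d - 256) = (d + 2)*(d + 3)*(d^5 + 7*d^4 - 2*d^3 - 104*d^2 - 224*d - 128) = (d - 4)*(d + 2)*(d + 3)*(d^4 + 11*d^3 + 42*d^2 + 64*d + 32) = (d - 4)*(d + 1)*(d + 2)*(d + 3)*(d^3 + 10*d^2 + 32*d + 32) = (d - 4)*(d + 1)*(d + 2)*(d + 3)*(d + 4)*(d^2 + 6*d + 8) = (d - 4)*(d + 1)*(d + 2)*(d + 3)*(d + 4)^2*(d + 2)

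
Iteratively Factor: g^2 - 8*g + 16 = (g - 4)*(g - 4)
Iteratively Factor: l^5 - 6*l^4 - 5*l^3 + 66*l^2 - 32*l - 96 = (l + 1)*(l^4 - 7*l^3 + 2*l^2 + 64*l - 96) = (l - 2)*(l + 1)*(l^3 - 5*l^2 - 8*l + 48) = (l - 4)*(l - 2)*(l + 1)*(l^2 - l - 12) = (l - 4)^2*(l - 2)*(l + 1)*(l + 3)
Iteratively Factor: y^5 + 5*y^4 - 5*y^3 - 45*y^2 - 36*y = (y + 1)*(y^4 + 4*y^3 - 9*y^2 - 36*y) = (y + 1)*(y + 3)*(y^3 + y^2 - 12*y) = y*(y + 1)*(y + 3)*(y^2 + y - 12) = y*(y + 1)*(y + 3)*(y + 4)*(y - 3)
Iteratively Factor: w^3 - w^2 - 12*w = (w - 4)*(w^2 + 3*w) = (w - 4)*(w + 3)*(w)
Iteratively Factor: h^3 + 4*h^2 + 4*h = (h + 2)*(h^2 + 2*h) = h*(h + 2)*(h + 2)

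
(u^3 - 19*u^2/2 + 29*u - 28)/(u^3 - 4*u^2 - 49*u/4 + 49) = 2*(u - 2)/(2*u + 7)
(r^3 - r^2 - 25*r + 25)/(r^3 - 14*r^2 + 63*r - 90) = (r^2 + 4*r - 5)/(r^2 - 9*r + 18)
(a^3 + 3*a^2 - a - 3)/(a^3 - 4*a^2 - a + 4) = (a + 3)/(a - 4)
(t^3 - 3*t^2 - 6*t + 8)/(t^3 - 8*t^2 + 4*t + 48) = (t - 1)/(t - 6)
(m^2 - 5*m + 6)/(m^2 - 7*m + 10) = (m - 3)/(m - 5)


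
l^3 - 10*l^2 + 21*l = l*(l - 7)*(l - 3)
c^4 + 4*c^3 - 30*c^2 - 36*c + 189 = (c - 3)^2*(c + 3)*(c + 7)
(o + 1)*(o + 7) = o^2 + 8*o + 7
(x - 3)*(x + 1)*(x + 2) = x^3 - 7*x - 6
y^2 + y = y*(y + 1)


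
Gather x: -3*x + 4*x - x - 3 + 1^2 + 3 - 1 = 0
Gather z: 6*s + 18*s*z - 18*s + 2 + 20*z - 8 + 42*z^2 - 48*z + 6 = -12*s + 42*z^2 + z*(18*s - 28)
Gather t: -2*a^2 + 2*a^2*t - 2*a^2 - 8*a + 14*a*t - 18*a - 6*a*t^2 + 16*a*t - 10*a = -4*a^2 - 6*a*t^2 - 36*a + t*(2*a^2 + 30*a)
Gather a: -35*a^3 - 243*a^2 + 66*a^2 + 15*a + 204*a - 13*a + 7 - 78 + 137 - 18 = -35*a^3 - 177*a^2 + 206*a + 48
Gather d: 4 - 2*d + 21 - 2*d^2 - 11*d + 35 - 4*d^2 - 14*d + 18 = -6*d^2 - 27*d + 78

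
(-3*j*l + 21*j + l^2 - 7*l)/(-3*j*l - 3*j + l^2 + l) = (l - 7)/(l + 1)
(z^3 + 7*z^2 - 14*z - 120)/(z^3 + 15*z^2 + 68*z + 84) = (z^2 + z - 20)/(z^2 + 9*z + 14)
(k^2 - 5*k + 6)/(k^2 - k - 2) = (k - 3)/(k + 1)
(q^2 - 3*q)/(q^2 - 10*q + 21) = q/(q - 7)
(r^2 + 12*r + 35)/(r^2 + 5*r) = (r + 7)/r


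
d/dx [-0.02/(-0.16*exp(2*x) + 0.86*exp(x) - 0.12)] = (0.0172 - 0.0064*exp(x))*exp(x)/(0.16*exp(2*x) - 0.86*exp(x) + 0.12)^2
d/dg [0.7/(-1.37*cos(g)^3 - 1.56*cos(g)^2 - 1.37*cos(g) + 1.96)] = (2.877*sin(g)^2 - 2.184*cos(g) - 3.836)*sin(g)/(1.37*cos(g)^3 + 1.56*cos(g)^2 + 1.37*cos(g) - 1.96)^2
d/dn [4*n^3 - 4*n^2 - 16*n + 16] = 12*n^2 - 8*n - 16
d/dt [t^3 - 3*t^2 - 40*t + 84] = 3*t^2 - 6*t - 40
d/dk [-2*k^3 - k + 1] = -6*k^2 - 1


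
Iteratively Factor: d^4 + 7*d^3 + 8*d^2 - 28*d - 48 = (d + 2)*(d^3 + 5*d^2 - 2*d - 24) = (d + 2)*(d + 3)*(d^2 + 2*d - 8) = (d + 2)*(d + 3)*(d + 4)*(d - 2)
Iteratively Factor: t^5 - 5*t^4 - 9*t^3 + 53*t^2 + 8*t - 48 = (t - 4)*(t^4 - t^3 - 13*t^2 + t + 12) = (t - 4)*(t - 1)*(t^3 - 13*t - 12) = (t - 4)*(t - 1)*(t + 1)*(t^2 - t - 12) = (t - 4)^2*(t - 1)*(t + 1)*(t + 3)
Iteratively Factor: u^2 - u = (u)*(u - 1)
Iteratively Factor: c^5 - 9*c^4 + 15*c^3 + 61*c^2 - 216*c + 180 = (c - 2)*(c^4 - 7*c^3 + c^2 + 63*c - 90) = (c - 2)^2*(c^3 - 5*c^2 - 9*c + 45) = (c - 3)*(c - 2)^2*(c^2 - 2*c - 15) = (c - 5)*(c - 3)*(c - 2)^2*(c + 3)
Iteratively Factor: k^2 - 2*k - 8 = (k - 4)*(k + 2)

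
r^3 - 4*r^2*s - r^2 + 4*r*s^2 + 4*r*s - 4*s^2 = (r - 1)*(r - 2*s)^2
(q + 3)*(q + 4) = q^2 + 7*q + 12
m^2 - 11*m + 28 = (m - 7)*(m - 4)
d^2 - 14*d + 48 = (d - 8)*(d - 6)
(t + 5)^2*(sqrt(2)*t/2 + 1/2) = sqrt(2)*t^3/2 + t^2/2 + 5*sqrt(2)*t^2 + 5*t + 25*sqrt(2)*t/2 + 25/2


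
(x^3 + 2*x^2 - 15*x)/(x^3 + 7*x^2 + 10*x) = (x - 3)/(x + 2)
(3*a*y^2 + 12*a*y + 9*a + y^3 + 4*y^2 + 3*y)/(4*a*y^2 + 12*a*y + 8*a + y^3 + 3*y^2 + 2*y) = (3*a*y + 9*a + y^2 + 3*y)/(4*a*y + 8*a + y^2 + 2*y)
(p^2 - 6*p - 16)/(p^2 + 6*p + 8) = (p - 8)/(p + 4)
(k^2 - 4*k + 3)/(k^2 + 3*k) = (k^2 - 4*k + 3)/(k*(k + 3))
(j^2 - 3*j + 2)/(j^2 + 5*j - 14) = (j - 1)/(j + 7)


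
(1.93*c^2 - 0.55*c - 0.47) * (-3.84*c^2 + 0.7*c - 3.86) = -7.4112*c^4 + 3.463*c^3 - 6.03*c^2 + 1.794*c + 1.8142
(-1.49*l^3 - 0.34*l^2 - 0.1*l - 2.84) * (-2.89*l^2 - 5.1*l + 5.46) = 4.3061*l^5 + 8.5816*l^4 - 6.1124*l^3 + 6.8612*l^2 + 13.938*l - 15.5064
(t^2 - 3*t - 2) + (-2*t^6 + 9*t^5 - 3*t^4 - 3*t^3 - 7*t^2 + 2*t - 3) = -2*t^6 + 9*t^5 - 3*t^4 - 3*t^3 - 6*t^2 - t - 5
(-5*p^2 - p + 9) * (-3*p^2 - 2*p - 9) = 15*p^4 + 13*p^3 + 20*p^2 - 9*p - 81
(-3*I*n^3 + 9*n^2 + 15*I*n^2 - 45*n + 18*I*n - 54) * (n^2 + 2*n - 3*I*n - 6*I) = -3*I*n^5 + 9*I*n^4 + 21*I*n^3 + 117*I*n^2 + 432*I*n + 324*I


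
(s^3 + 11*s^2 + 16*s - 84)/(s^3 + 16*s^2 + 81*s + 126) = (s - 2)/(s + 3)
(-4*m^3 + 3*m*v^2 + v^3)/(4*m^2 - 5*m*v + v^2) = (4*m^2 + 4*m*v + v^2)/(-4*m + v)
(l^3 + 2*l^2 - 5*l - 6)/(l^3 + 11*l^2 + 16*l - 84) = (l^2 + 4*l + 3)/(l^2 + 13*l + 42)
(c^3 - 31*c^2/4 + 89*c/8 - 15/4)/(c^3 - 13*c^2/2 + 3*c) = (c - 5/4)/c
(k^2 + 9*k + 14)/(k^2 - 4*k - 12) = (k + 7)/(k - 6)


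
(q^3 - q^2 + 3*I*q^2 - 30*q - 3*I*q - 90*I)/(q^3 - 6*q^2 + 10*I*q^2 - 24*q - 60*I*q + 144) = (q^2 + q*(5 + 3*I) + 15*I)/(q^2 + 10*I*q - 24)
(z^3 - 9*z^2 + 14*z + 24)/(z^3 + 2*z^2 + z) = (z^2 - 10*z + 24)/(z*(z + 1))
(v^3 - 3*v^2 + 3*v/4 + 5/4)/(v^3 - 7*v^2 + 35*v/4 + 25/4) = (v - 1)/(v - 5)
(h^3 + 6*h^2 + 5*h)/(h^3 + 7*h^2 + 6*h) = (h + 5)/(h + 6)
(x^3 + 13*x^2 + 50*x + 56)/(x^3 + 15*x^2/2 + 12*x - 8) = 2*(x^2 + 9*x + 14)/(2*x^2 + 7*x - 4)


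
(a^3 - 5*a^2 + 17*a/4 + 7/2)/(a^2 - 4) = (a^2 - 3*a - 7/4)/(a + 2)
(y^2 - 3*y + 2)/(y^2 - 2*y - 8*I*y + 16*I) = (y - 1)/(y - 8*I)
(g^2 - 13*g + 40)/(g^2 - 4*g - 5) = (g - 8)/(g + 1)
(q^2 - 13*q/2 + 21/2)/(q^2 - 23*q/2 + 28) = (q - 3)/(q - 8)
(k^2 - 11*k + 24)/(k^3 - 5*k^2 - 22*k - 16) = (k - 3)/(k^2 + 3*k + 2)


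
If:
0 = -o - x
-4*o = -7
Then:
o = 7/4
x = -7/4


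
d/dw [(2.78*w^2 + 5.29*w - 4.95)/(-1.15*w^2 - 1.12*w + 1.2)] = (2.9699*w^2 - 4.713*w + 0.803999999999999)/(1.3225*w^4 + 2.576*w^3 - 1.5056*w^2 - 2.688*w + 1.44)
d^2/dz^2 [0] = 0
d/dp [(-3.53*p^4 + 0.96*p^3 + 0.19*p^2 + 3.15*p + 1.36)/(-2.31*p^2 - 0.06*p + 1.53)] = (16.3086*p^5 - 1.5822*p^4 - 21.7188*p^3 + 11.6715*p^2 + 6.8646*p + 4.9011)/(5.3361*p^4 + 0.2772*p^3 - 7.065*p^2 - 0.1836*p + 2.3409)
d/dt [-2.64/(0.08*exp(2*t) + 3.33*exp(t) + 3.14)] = (0.4224*exp(t) + 8.7912)*exp(t)/(0.08*exp(2*t) + 3.33*exp(t) + 3.14)^2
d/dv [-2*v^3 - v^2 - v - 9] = -6*v^2 - 2*v - 1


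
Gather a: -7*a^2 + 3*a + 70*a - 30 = -7*a^2 + 73*a - 30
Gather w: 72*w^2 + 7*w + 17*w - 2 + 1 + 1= 72*w^2 + 24*w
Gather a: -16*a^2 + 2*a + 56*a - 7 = -16*a^2 + 58*a - 7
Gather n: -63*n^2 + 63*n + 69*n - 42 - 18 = -63*n^2 + 132*n - 60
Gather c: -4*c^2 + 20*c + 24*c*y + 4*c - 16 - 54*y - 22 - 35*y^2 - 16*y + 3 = -4*c^2 + c*(24*y + 24) - 35*y^2 - 70*y - 35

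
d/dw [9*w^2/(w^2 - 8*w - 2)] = 18*w*(w^2 - w*(w - 4) - 8*w - 2)/(-w^2 + 8*w + 2)^2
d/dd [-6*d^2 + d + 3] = 1 - 12*d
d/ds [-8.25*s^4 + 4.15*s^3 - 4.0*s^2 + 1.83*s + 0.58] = -33.0*s^3 + 12.45*s^2 - 8.0*s + 1.83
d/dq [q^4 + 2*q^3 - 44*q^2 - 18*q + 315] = 4*q^3 + 6*q^2 - 88*q - 18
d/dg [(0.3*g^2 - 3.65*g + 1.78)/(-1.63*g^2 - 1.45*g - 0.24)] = (-6.3845*g^2 + 5.6588*g + 3.457)/(2.6569*g^4 + 4.727*g^3 + 2.8849*g^2 + 0.696*g + 0.0576)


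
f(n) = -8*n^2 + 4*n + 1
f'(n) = 4 - 16*n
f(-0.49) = -2.88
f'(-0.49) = 11.84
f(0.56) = 0.73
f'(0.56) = -4.96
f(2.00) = -23.00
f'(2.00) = -28.00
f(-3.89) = -135.62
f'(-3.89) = 66.24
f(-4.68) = -192.94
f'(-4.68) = 78.88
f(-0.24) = -0.42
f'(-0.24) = 7.84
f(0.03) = 1.11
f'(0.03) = 3.52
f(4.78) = -162.67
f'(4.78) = -72.48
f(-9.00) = -683.00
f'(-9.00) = 148.00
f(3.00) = -59.00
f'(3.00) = -44.00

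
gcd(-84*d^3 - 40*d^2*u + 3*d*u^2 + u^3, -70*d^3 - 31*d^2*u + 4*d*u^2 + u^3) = 14*d^2 + 9*d*u + u^2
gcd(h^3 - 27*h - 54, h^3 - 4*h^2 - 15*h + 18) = h^2 - 3*h - 18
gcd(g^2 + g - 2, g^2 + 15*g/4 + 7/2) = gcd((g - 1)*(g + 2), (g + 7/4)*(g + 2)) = g + 2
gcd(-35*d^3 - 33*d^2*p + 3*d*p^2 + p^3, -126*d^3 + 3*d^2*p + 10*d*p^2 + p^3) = 7*d + p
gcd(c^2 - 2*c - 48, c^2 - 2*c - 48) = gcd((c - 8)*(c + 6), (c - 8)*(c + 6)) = c^2 - 2*c - 48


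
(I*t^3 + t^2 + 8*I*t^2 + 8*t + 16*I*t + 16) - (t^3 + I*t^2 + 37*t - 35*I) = -t^3 + I*t^3 + t^2 + 7*I*t^2 - 29*t + 16*I*t + 16 + 35*I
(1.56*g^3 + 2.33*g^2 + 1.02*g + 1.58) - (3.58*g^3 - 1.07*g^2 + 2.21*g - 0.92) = -2.02*g^3 + 3.4*g^2 - 1.19*g + 2.5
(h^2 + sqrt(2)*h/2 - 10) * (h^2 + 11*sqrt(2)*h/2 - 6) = h^4 + 6*sqrt(2)*h^3 - 21*h^2/2 - 58*sqrt(2)*h + 60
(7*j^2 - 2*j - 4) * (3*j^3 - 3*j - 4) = 21*j^5 - 6*j^4 - 33*j^3 - 22*j^2 + 20*j + 16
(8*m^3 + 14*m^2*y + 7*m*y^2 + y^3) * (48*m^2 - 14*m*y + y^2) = 384*m^5 + 560*m^4*y + 148*m^3*y^2 - 36*m^2*y^3 - 7*m*y^4 + y^5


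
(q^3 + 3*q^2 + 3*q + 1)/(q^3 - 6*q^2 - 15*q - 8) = (q + 1)/(q - 8)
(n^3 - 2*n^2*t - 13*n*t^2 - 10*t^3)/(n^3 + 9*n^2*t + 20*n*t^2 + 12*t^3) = (n - 5*t)/(n + 6*t)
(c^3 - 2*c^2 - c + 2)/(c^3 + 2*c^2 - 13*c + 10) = (c + 1)/(c + 5)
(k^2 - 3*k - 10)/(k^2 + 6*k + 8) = (k - 5)/(k + 4)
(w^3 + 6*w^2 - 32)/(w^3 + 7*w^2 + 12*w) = (w^2 + 2*w - 8)/(w*(w + 3))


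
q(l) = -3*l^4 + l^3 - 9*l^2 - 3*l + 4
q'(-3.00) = 402.00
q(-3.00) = -338.00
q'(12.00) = -20523.00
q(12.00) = -61808.00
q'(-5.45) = 2126.75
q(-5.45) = -3055.57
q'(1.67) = -80.58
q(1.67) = -44.79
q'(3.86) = -717.93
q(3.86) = -750.16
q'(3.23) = -434.22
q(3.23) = -392.42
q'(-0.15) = -0.19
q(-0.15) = 4.24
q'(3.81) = -691.71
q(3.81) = -714.92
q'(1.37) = -52.89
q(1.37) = -25.00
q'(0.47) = -12.04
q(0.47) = 0.56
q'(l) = -12*l^3 + 3*l^2 - 18*l - 3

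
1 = 1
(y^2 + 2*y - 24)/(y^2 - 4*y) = (y + 6)/y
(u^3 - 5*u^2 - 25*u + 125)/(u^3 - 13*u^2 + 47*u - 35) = (u^2 - 25)/(u^2 - 8*u + 7)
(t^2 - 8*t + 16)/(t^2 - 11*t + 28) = (t - 4)/(t - 7)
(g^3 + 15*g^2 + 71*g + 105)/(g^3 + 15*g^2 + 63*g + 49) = (g^2 + 8*g + 15)/(g^2 + 8*g + 7)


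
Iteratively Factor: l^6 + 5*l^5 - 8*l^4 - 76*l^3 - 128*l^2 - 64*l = (l + 2)*(l^5 + 3*l^4 - 14*l^3 - 48*l^2 - 32*l) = (l - 4)*(l + 2)*(l^4 + 7*l^3 + 14*l^2 + 8*l) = (l - 4)*(l + 2)^2*(l^3 + 5*l^2 + 4*l) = l*(l - 4)*(l + 2)^2*(l^2 + 5*l + 4) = l*(l - 4)*(l + 2)^2*(l + 4)*(l + 1)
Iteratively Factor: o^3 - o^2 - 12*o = (o - 4)*(o^2 + 3*o) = o*(o - 4)*(o + 3)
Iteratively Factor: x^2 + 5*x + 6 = (x + 2)*(x + 3)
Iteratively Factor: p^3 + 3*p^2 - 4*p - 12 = (p + 2)*(p^2 + p - 6) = (p - 2)*(p + 2)*(p + 3)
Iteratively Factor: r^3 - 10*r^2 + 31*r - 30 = (r - 5)*(r^2 - 5*r + 6) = (r - 5)*(r - 2)*(r - 3)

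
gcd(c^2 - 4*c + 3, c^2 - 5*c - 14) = 1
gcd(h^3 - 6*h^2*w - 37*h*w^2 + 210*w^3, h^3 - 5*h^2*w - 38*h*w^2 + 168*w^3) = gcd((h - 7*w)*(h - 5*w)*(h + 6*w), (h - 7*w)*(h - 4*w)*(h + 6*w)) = -h^2 + h*w + 42*w^2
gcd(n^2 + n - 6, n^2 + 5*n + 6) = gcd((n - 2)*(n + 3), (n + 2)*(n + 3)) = n + 3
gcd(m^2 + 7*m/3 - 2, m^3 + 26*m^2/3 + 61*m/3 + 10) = m + 3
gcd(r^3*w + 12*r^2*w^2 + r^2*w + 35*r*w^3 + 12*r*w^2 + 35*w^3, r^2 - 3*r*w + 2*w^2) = 1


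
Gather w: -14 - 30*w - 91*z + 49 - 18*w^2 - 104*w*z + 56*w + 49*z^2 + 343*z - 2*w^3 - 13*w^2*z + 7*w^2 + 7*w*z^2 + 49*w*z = -2*w^3 + w^2*(-13*z - 11) + w*(7*z^2 - 55*z + 26) + 49*z^2 + 252*z + 35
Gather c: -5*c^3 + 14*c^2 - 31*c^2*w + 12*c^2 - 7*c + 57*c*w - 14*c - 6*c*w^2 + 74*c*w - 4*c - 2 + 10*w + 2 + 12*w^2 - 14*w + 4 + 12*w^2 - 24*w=-5*c^3 + c^2*(26 - 31*w) + c*(-6*w^2 + 131*w - 25) + 24*w^2 - 28*w + 4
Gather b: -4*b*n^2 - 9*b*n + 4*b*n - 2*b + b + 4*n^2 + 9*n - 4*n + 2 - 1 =b*(-4*n^2 - 5*n - 1) + 4*n^2 + 5*n + 1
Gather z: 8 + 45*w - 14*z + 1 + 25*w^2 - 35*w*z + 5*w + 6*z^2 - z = 25*w^2 + 50*w + 6*z^2 + z*(-35*w - 15) + 9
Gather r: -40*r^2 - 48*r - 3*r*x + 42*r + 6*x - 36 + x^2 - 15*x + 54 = -40*r^2 + r*(-3*x - 6) + x^2 - 9*x + 18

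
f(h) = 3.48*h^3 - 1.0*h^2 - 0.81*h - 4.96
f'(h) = 10.44*h^2 - 2.0*h - 0.81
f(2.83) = 63.61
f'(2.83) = 77.14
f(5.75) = 618.90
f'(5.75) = 332.86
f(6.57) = 933.46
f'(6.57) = 436.69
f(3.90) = 183.10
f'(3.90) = 150.18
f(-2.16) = -42.95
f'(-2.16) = 52.22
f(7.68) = 1506.22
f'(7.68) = 599.61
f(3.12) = 88.47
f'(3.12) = 94.58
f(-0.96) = -8.18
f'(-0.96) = 10.73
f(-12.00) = -6152.68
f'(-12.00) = 1526.55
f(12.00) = 5854.76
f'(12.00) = 1478.55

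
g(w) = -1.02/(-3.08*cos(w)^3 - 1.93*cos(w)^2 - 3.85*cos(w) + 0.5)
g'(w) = -1.02*(-9.24*sin(w)*cos(w)^2 - 3.86*sin(w)*cos(w) - 3.85*sin(w))/(-3.08*cos(w)^3 - 1.93*cos(w)^2 - 3.85*cos(w) + 0.5)^2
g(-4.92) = 2.53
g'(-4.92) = 31.03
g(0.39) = 0.14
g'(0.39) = 0.12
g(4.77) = -3.76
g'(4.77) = -56.75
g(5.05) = 0.93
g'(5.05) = -4.90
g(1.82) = -0.74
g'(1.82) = 1.80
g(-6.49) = 0.13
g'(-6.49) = -0.05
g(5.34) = 0.33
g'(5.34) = -0.83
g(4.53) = -0.88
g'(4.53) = -2.61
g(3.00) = -0.19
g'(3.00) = 0.04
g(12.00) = 0.17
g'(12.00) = -0.21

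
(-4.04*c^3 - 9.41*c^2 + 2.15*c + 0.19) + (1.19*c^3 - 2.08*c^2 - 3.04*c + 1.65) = -2.85*c^3 - 11.49*c^2 - 0.89*c + 1.84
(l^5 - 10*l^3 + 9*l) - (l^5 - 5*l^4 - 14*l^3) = 5*l^4 + 4*l^3 + 9*l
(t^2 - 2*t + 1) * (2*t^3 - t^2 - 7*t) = 2*t^5 - 5*t^4 - 3*t^3 + 13*t^2 - 7*t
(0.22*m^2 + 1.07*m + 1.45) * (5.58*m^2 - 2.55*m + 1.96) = 1.2276*m^4 + 5.4096*m^3 + 5.7937*m^2 - 1.6003*m + 2.842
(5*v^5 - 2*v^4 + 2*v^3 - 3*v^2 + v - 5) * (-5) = -25*v^5 + 10*v^4 - 10*v^3 + 15*v^2 - 5*v + 25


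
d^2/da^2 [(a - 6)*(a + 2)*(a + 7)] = 6*a + 6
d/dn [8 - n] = -1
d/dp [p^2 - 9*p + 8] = 2*p - 9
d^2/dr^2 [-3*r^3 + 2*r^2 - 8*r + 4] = 4 - 18*r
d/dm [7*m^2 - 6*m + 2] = 14*m - 6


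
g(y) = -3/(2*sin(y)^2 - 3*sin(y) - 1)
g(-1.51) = -0.75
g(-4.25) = 1.44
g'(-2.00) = 0.72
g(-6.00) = 1.78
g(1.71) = 1.49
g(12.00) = -2.53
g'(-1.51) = -0.08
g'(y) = -3*(-4*sin(y)*cos(y) + 3*cos(y))/(2*sin(y)^2 - 3*sin(y) - 1)^2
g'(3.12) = 7.72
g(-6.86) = -2.44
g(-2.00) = -0.89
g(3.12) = 2.82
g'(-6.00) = -1.92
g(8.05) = 1.49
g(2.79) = 1.67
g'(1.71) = -0.10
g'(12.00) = -9.27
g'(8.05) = -0.13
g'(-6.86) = -8.60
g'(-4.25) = -0.18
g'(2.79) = 1.42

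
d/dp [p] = 1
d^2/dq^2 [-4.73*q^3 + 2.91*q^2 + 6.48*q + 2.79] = 5.82 - 28.38*q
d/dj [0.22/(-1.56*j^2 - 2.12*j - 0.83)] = (0.6864*j + 0.4664)/(1.56*j^2 + 2.12*j + 0.83)^2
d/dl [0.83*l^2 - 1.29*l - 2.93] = 1.66*l - 1.29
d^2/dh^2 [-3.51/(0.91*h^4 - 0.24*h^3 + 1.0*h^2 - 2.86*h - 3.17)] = ((38.3292*h^2 - 5.0544*h + 7.02)*(-0.91*h^4 + 0.24*h^3 - 1.0*h^2 + 2.86*h + 3.17) + 3.51*(3.64*h^3 - 0.72*h^2 + 2.0*h - 2.86)*(7.28*h^3 - 1.44*h^2 + 4.0*h - 5.72))/(-0.91*h^4 + 0.24*h^3 - 1.0*h^2 + 2.86*h + 3.17)^3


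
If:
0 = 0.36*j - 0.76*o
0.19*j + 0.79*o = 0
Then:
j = 0.00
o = 0.00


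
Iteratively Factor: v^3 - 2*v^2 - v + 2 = (v - 2)*(v^2 - 1) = (v - 2)*(v + 1)*(v - 1)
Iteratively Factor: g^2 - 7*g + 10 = (g - 2)*(g - 5)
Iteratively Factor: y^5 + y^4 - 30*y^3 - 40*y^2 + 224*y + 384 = (y - 4)*(y^4 + 5*y^3 - 10*y^2 - 80*y - 96) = (y - 4)^2*(y^3 + 9*y^2 + 26*y + 24) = (y - 4)^2*(y + 3)*(y^2 + 6*y + 8) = (y - 4)^2*(y + 2)*(y + 3)*(y + 4)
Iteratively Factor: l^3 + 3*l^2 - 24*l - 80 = (l + 4)*(l^2 - l - 20) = (l - 5)*(l + 4)*(l + 4)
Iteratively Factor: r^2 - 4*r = (r - 4)*(r)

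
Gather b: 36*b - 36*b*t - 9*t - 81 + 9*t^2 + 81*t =b*(36 - 36*t) + 9*t^2 + 72*t - 81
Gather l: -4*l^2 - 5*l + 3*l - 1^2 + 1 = -4*l^2 - 2*l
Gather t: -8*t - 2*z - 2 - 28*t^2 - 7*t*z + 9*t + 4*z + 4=-28*t^2 + t*(1 - 7*z) + 2*z + 2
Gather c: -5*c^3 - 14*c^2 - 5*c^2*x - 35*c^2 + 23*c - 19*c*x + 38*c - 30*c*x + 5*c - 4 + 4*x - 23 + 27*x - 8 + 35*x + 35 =-5*c^3 + c^2*(-5*x - 49) + c*(66 - 49*x) + 66*x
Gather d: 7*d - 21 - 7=7*d - 28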